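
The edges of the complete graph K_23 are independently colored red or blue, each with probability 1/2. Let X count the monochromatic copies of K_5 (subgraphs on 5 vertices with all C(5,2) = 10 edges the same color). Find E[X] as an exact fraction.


Let X = Σ_S X_S over the C(23, 5) = 33649 subsets S of size 5, where X_S = 1 if the K_5 on S is monochromatic.
For a fixed S, the K_5 on S has C(5, 2) = 10 edges. P[all 10 edges red] = (1/2)^10, and likewise for blue, so P[monochromatic] = 2·(1/2)^10 = 2^{1 − 10} = 1/512.
Summing: E[X] = C(23, 5) · 2^{1 − 10} = 33649 · 1/512 = 33649/512.
Numerically: E[X] ≈ 65.720703.

E[X] = C(23,5)·2^(1−C(5,2)) = 33649/512 ≈ 65.720703.


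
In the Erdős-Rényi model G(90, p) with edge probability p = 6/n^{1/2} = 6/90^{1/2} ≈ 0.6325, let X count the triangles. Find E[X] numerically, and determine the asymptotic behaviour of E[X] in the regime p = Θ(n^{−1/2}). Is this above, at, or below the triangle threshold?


Number of potential triangles: C(90, 3) = 117480.
Each occurs with probability p³ ≈ (0.6325)³ ≈ 2.529822e-01.
By linearity: E[X] = C(90, 3)·p³ ≈ 117480 · 2.529822e-01 ≈ 29720.3504.
Since α = 1/2 < 1, p = c/n^{1/2} ≫ 1/n is above the triangle threshold p ~ 1/n. Asymptotically E[X] ~ (c³/6)·n^{3(1−α)} = (6³/6)·n^{1.5} → ∞; triangles are abundant w.h.p.

E[X] ≈ 29720.3504; in regime p = Θ(1/n^{1/2}) E[X] diverges (above the triangle threshold p ~ 1/n).


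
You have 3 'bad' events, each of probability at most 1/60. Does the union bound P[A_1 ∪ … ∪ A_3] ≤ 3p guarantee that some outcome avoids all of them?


Union bound: P[∪_{i=1}^{3} A_i] ≤ Σ_i P[A_i] ≤ 3·p = 3·(1/60) = 1/20.
Numerically: 1/20 ≈ 0.05000.
Is 1/20 < 1? YES.
Since P[∪ A_i] ≤ 1/20 < 1, the complement has P[∩ A_i^c] ≥ 1 − 1/20 = 19/20 > 0, so some outcome avoids every A_i.

3·p = 1/20 ≈ 0.05000; existence CERTIFIED by the union bound.


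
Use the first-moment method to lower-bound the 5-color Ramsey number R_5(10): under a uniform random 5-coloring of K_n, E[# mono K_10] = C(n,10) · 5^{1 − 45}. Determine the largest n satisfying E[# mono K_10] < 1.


We need C(n, 10) · 5^{1 − 45} < 1, i.e. C(n, 10) < 5^{45 − 1} = 5684341886080801486968994140625.
Check values of n near the boundary:
  n = 5386: C(5386, 10) = 5613966214234562222231428510561; 5613966214234562222231428510561 < 5684341886080801486968994140625? YES
  n = 5387: C(5387, 10) = 5624406917627224603154306376491; 5624406917627224603154306376491 < 5684341886080801486968994140625? YES
  n = 5388: C(5388, 10) = 5634865093375880654852250419586; 5634865093375880654852250419586 < 5684341886080801486968994140625? YES
  n = 5389: C(5389, 10) = 5645340767466558997768874792926; 5645340767466558997768874792926 < 5684341886080801486968994140625? YES
  n = 5390: C(5390, 10) = 5655833965919099070255434039753; 5655833965919099070255434039753 < 5684341886080801486968994140625? YES
  n = 5391: C(5391, 10) = 5666344714787188828795213697883; 5666344714787188828795213697883 < 5684341886080801486968994140625? YES
  n = 5392: C(5392, 10) = 5676873040158402483252283957448; 5676873040158402483252283957448 < 5684341886080801486968994140625? YES
  n = 5393: C(5393, 10) = 5687418968154238267170642278008; 5687418968154238267170642278008 < 5684341886080801486968994140625? NO
The largest n with C(n, 10) < 5684341886080801486968994140625 is n = 5392 (where E[X] = 5676873040158402483252283957448/5684341886080801486968994140625 ≈ 0.998686). Hence R_5(10) > 5392, i.e. R_5(10) ≥ 5393.

Largest n = 5392; hence R_5(10) > 5392.


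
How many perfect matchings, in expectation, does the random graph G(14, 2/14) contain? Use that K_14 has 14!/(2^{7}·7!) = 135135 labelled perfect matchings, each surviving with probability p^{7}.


K_14 has 14!/(2^{7}·7!) = 135135 labelled perfect matchings.
For each such perfect matching H, let X_H = 1 if all 7 edges of H are present in G. Then P[X_H = 1] = p^{7} = (1/7)^{7} = 1/823543.
By linearity of expectation: E[X] = Σ_H E[X_H] = 135135 · p^{7} = 135135 · 1/823543 = 19305/117649.
Numerically: E[X] ≈ 0.1641.

E[X] = 135135 · (1/7)^{7} = 19305/117649 ≈ 0.1641.


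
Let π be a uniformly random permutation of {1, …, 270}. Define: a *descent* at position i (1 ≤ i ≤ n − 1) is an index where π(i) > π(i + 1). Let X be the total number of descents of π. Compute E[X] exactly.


Write X = Σ X_I over i = 1, …, 269, with X_I the indicator of one descent.
There are 269 indicators.
For each fixed i, the pair (π(i), π(i+1)) is a uniformly random ordered pair of distinct values from {1, …, 270}; by symmetry P[π(i) > π(i+1)] = 1/2.
By linearity: E[X] = 269 · (1/2) = (270 − 1) · (1/2) = 269/2 ≈ 134.50000.

E[X] = 269/2 = 134.50000.


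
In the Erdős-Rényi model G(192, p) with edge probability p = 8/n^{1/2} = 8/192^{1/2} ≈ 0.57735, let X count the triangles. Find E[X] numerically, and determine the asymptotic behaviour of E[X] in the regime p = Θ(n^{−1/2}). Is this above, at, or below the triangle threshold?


Number of potential triangles: C(192, 3) = 1161280.
Each occurs with probability p³ ≈ (0.57735)³ ≈ 1.92450090e-01.
By linearity: E[X] = C(192, 3)·p³ ≈ 1161280 · 1.92450090e-01 ≈ 223488.440202.
Since α = 1/2 < 1, p = c/n^{1/2} ≫ 1/n is above the triangle threshold p ~ 1/n. Asymptotically E[X] ~ (c³/6)·n^{3(1−α)} = (8³/6)·n^{1.5} → ∞; triangles are abundant w.h.p.

E[X] ≈ 223488.440202; in regime p = Θ(1/n^{1/2}) E[X] diverges (above the triangle threshold p ~ 1/n).


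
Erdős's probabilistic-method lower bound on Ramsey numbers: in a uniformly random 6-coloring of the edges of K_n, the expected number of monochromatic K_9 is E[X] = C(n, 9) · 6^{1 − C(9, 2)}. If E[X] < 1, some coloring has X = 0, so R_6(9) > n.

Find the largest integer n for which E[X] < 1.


We need C(n, 9) · 6^{1 − 36} < 1, i.e. C(n, 9) < 6^{36 − 1} = 1719070799748422591028658176.
Check values of n near the boundary:
  n = 4402: C(4402, 9) = 1696419745356657449393393700; 1696419745356657449393393700 < 1719070799748422591028658176? YES
  n = 4403: C(4403, 9) = 1699894433046281918452233150; 1699894433046281918452233150 < 1719070799748422591028658176? YES
  n = 4404: C(4404, 9) = 1703375445537161676647015880; 1703375445537161676647015880 < 1719070799748422591028658176? YES
  n = 4405: C(4405, 9) = 1706862792900636302463627150; 1706862792900636302463627150 < 1719070799748422591028658176? YES
  n = 4406: C(4406, 9) = 1710356485221788389505285700; 1710356485221788389505285700 < 1719070799748422591028658176? YES
  n = 4407: C(4407, 9) = 1713856532599459170657070050; 1713856532599459170657070050 < 1719070799748422591028658176? YES
  n = 4408: C(4408, 9) = 1717362945146264156457459600; 1717362945146264156457459600 < 1719070799748422591028658176? YES
  n = 4409: C(4409, 9) = 1720875732988608787686577131; 1720875732988608787686577131 < 1719070799748422591028658176? NO
The largest n with C(n, 9) < 1719070799748422591028658176 is n = 4408 (where E[X] = 35778394690547169926197075/35813974994758803979763712 ≈ 0.9990065). Hence R_6(9) > 4408, i.e. R_6(9) ≥ 4409.

Largest n = 4408; hence R_6(9) > 4408.


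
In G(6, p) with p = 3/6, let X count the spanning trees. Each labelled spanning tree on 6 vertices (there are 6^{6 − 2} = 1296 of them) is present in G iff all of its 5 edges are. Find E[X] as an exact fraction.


K_6 has 6^{6 − 2} = 1296 labelled spanning trees.
For each such spanning tree H, let X_H = 1 if all 5 edges of H are present in G. Then P[X_H = 1] = p^{5} = (1/2)^{5} = 1/32.
By linearity: E[X] = Σ_H E[X_H] = 1296 · p^{5} = 1296 · 1/32 = 81/2.
Numerically: E[X] ≈ 40.5.

E[X] = 1296 · (1/2)^{5} = 81/2 ≈ 40.5.


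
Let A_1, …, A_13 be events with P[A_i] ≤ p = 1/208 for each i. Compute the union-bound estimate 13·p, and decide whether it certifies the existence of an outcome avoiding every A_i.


Union bound: P[∪_{i=1}^{13} A_i] ≤ Σ_i P[A_i] ≤ 13·p = 13·(1/208) = 1/16.
Numerically: 1/16 ≈ 0.062500.
Is 1/16 < 1? YES.
Since P[∪ A_i] ≤ 1/16 < 1, the complement has P[∩ A_i^c] ≥ 1 − 1/16 = 15/16 > 0, so some outcome avoids every A_i.

13·p = 1/16 ≈ 0.062500; existence CERTIFIED by the union bound.


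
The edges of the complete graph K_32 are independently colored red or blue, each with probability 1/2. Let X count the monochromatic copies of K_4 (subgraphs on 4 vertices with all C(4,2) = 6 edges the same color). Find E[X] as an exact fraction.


Let X = Σ_S X_S over the C(32, 4) = 35960 subsets S of size 4, where X_S = 1 if the K_4 on S is monochromatic.
For a fixed S, the K_4 on S has C(4, 2) = 6 edges. P[all 6 edges red] = (1/2)^6, and likewise for blue, so P[monochromatic] = 2·(1/2)^6 = 2^{1 − 6} = 1/32.
By linearity: E[X] = C(32, 4) · 2^{1 − 6} = 35960 · 1/32 = 4495/4.
Numerically: E[X] ≈ 1123.750.

E[X] = C(32,4)·2^(1−C(4,2)) = 4495/4 ≈ 1123.750.


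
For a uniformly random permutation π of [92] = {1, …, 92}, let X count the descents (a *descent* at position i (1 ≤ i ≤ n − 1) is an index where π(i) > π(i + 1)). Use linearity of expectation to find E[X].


Write X = Σ X_I over i = 1, …, 91, with X_I the indicator of one descent.
There are 91 indicators.
For each fixed i, the pair (π(i), π(i+1)) is a uniformly random ordered pair of distinct values from {1, …, 92}; by symmetry P[π(i) > π(i+1)] = 1/2.
By linearity: E[X] = 91 · (1/2) = (92 − 1) · (1/2) = 91/2 ≈ 45.50000.

E[X] = 91/2 = 45.50000.


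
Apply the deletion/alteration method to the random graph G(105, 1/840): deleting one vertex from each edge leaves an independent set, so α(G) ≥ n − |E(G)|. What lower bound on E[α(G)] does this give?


E[|E(G)|] = C(105, 2)·p = 5460 · (1/840) = 13/2.
E[α(G)] ≥ n − E[|E(G)|] = 105 − 13/2 = 197/2.
Numerically: ≈ 98.5000.
(This is only a lower bound; the true E[α(G)] may be larger.)

E[α(G)] ≥ 197/2 ≈ 98.5000.


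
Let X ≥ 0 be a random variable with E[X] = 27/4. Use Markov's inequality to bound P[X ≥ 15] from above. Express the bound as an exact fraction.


μ = E[X] = 27/4, a = 15.
Markov: P[X ≥ 15] ≤ μ/a = (27/4)/15 = 9/20.
Numerically: ≈ 0.4500.
(Since a = 15 > μ = 6.7500, the bound 9/20 is < 1 and informative.)

P[X ≥ 15] ≤ 9/20 ≈ 0.4500.


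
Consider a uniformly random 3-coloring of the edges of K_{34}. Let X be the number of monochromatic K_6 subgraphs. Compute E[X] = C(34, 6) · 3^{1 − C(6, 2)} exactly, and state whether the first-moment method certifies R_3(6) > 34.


E[X] = C(34, 6) · 3^{1 − 15} = 1344904 · 3^{−14} = 1344904/4782969.
As a reduced fraction: E[X] = 1344904/4782969 ≈ 0.2812.
Is E[X] < 1? YES.
Since E[X] < 1, there exists a 3-coloring of K_{34} with no monochromatic K_6; hence R_3(6) > 34.

E[X] = 1344904/4782969 ≈ 0.2812; E[X] < 1, so R_3(6) > 34.


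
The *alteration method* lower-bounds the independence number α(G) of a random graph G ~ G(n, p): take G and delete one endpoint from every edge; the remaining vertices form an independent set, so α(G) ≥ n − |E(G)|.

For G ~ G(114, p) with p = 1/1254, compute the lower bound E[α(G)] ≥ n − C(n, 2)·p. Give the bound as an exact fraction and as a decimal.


E[|E(G)|] = C(114, 2)·p = 6441 · (1/1254) = 113/22.
E[α(G)] ≥ n − E[|E(G)|] = 114 − 113/22 = 2395/22.
Numerically: ≈ 108.863636.
(This is only a lower bound; the true E[α(G)] may be larger.)

E[α(G)] ≥ 2395/22 ≈ 108.863636.


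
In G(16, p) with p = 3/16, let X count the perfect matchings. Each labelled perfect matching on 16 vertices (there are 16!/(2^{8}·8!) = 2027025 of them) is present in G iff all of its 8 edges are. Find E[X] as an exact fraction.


K_16 has 16!/(2^{8}·8!) = 2027025 labelled perfect matchings.
For each such perfect matching H, let X_H = 1 if all 8 edges of H are present in G. Then P[X_H = 1] = p^{8} = (3/16)^{8} = 6561/4294967296.
By linearity of expectation: E[X] = Σ_H E[X_H] = 2027025 · p^{8} = 2027025 · 6561/4294967296 = 13299311025/4294967296.
Numerically: E[X] ≈ 3.0965.

E[X] = 2027025 · (3/16)^{8} = 13299311025/4294967296 ≈ 3.0965.


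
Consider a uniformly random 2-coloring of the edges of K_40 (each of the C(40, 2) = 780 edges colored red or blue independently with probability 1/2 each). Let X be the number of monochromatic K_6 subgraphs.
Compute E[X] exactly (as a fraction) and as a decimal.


Let X = Σ_S X_S over the C(40, 6) = 3838380 subsets S of size 6, where X_S = 1 if the K_6 on S is monochromatic.
For a fixed S, the K_6 on S has C(6, 2) = 15 edges. P[all 15 edges red] = (1/2)^15, and likewise for blue, so P[monochromatic] = 2·(1/2)^15 = 2^{1 − 15} = 1/16384.
Summing: E[X] = C(40, 6) · 2^{1 − 15} = 3838380 · 1/16384 = 959595/4096.
Numerically: E[X] ≈ 234.276123.

E[X] = C(40,6)·2^(1−C(6,2)) = 959595/4096 ≈ 234.276123.


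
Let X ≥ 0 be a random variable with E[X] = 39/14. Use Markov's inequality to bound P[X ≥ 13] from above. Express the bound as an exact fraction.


μ = E[X] = 39/14, a = 13.
Markov: P[X ≥ 13] ≤ μ/a = (39/14)/13 = 3/14.
Numerically: ≈ 0.214.
(Since a = 13 > μ = 2.786, the bound 3/14 is < 1 and informative.)

P[X ≥ 13] ≤ 3/14 ≈ 0.214.


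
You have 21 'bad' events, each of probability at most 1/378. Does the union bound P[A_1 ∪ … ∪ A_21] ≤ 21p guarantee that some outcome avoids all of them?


Union bound: P[∪_{i=1}^{21} A_i] ≤ Σ_i P[A_i] ≤ 21·p = 21·(1/378) = 1/18.
Numerically: 1/18 ≈ 0.0556.
Is 1/18 < 1? YES.
Since P[∪ A_i] ≤ 1/18 < 1, the complement has P[∩ A_i^c] ≥ 1 − 1/18 = 17/18 > 0, so some outcome avoids every A_i.

21·p = 1/18 ≈ 0.0556; existence CERTIFIED by the union bound.


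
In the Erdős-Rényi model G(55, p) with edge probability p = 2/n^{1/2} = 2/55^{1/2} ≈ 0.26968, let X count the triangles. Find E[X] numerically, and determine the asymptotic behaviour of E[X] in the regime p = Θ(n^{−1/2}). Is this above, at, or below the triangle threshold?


Number of potential triangles: C(55, 3) = 26235.
Each occurs with probability p³ ≈ (0.26968)³ ≈ 1.96130869e-02.
By linearity: E[X] = C(55, 3)·p³ ≈ 26235 · 1.96130869e-02 ≈ 514.549335.
Since α = 1/2 < 1, p = c/n^{1/2} ≫ 1/n is above the triangle threshold p ~ 1/n. Asymptotically E[X] ~ (c³/6)·n^{3(1−α)} = (2³/6)·n^{1.5} → ∞; triangles are abundant w.h.p.

E[X] ≈ 514.549335; in regime p = Θ(1/n^{1/2}) E[X] diverges (above the triangle threshold p ~ 1/n).


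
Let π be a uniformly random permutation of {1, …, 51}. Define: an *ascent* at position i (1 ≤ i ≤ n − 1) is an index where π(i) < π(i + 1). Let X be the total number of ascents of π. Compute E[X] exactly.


Write X = Σ X_I over i = 1, …, 50, with X_I the indicator of one ascent.
There are 50 indicators.
For each fixed i, the pair (π(i), π(i+1)) is a uniformly random ordered pair of distinct values from {1, …, 51}; by symmetry P[π(i) < π(i+1)] = 1/2.
By linearity: E[X] = 50 · (1/2) = (51 − 1) · (1/2) = 25 ≈ 25.000000.

E[X] = 25 = 25.000000.


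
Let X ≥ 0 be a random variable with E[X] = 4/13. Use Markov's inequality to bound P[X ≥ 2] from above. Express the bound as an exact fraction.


μ = E[X] = 4/13, a = 2.
Markov: P[X ≥ 2] ≤ μ/a = (4/13)/2 = 2/13.
Numerically: ≈ 0.1538.
(Since a = 2 > μ = 0.3077, the bound 2/13 is < 1 and informative.)

P[X ≥ 2] ≤ 2/13 ≈ 0.1538.


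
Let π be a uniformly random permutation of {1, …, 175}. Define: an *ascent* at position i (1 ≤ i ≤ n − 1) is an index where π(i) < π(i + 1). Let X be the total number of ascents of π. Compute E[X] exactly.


Write X = Σ X_I over i = 1, …, 174, with X_I the indicator of one ascent.
There are 174 indicators.
For each fixed i, the pair (π(i), π(i+1)) is a uniformly random ordered pair of distinct values from {1, …, 175}; by symmetry P[π(i) < π(i+1)] = 1/2.
By linearity: E[X] = 174 · (1/2) = (175 − 1) · (1/2) = 87 ≈ 87.000.

E[X] = 87 = 87.000.


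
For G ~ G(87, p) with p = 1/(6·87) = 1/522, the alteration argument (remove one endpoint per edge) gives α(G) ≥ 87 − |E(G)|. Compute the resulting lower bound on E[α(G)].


E[|E(G)|] = C(87, 2)·p = 3741 · (1/522) = 43/6.
E[α(G)] ≥ n − E[|E(G)|] = 87 − 43/6 = 479/6.
Numerically: ≈ 79.83333.
(This is only a lower bound; the true E[α(G)] may be larger.)

E[α(G)] ≥ 479/6 ≈ 79.83333.


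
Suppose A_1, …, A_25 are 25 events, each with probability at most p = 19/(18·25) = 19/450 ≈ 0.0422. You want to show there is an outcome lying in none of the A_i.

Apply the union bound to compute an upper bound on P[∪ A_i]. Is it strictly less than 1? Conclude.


Union bound: P[∪_{i=1}^{25} A_i] ≤ Σ_i P[A_i] ≤ 25·p = 25·(19/450) = 19/18.
Numerically: 19/18 ≈ 1.0556.
Is 19/18 < 1? NO.
Since the bound 19/18 is ≥ 1, the union bound is uninformative here; it does NOT by itself certify existence.

25·p = 19/18 ≈ 1.0556; existence NOT certified by the union bound.


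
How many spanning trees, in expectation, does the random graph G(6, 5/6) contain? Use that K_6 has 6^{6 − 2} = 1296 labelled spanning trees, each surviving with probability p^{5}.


K_6 has 6^{6 − 2} = 1296 labelled spanning trees.
For each such spanning tree H, let X_H = 1 if all 5 edges of H are present in G. Then P[X_H = 1] = p^{5} = (5/6)^{5} = 3125/7776.
By linearity: E[X] = Σ_H E[X_H] = 1296 · p^{5} = 1296 · 3125/7776 = 3125/6.
Numerically: E[X] ≈ 521.

E[X] = 1296 · (5/6)^{5} = 3125/6 ≈ 521.


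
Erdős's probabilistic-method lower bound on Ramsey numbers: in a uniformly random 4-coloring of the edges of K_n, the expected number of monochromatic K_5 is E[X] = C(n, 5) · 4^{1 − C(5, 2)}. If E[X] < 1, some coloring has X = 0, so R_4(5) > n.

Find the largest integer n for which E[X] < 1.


We need C(n, 5) · 4^{1 − 10} < 1, i.e. C(n, 5) < 4^{10 − 1} = 262144.
Check values of n near the boundary:
  n = 31: C(31, 5) = 169911; 169911 < 262144? YES
  n = 32: C(32, 5) = 201376; 201376 < 262144? YES
  n = 33: C(33, 5) = 237336; 237336 < 262144? YES
  n = 34: C(34, 5) = 278256; 278256 < 262144? NO
  n = 35: C(35, 5) = 324632; 324632 < 262144? NO
The largest n with C(n, 5) < 262144 is n = 33 (where E[X] = 29667/32768 ≈ 0.905365). Hence R_4(5) > 33, i.e. R_4(5) ≥ 34.

Largest n = 33; hence R_4(5) > 33.


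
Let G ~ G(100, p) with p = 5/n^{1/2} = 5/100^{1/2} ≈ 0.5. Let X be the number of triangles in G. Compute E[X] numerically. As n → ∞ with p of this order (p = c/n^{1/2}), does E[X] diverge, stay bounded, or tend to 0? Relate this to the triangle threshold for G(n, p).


Number of potential triangles: C(100, 3) = 161700.
Each occurs with probability p³ ≈ (0.5)³ ≈ 1.25000e-01.
By linearity: E[X] = C(100, 3)·p³ ≈ 161700 · 1.25000e-01 ≈ 20212.500.
Since α = 1/2 < 1, p = c/n^{1/2} ≫ 1/n is above the triangle threshold p ~ 1/n. Asymptotically E[X] ~ (c³/6)·n^{3(1−α)} = (5³/6)·n^{1.5} → ∞; triangles are abundant w.h.p.

E[X] ≈ 20212.500; in regime p = Θ(1/n^{1/2}) E[X] diverges (above the triangle threshold p ~ 1/n).


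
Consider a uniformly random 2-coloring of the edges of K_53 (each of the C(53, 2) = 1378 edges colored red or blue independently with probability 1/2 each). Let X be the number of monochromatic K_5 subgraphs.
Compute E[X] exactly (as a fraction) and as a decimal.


Let X = Σ_S X_S over the C(53, 5) = 2869685 subsets S of size 5, where X_S = 1 if the K_5 on S is monochromatic.
For a fixed S, the K_5 on S has C(5, 2) = 10 edges. P[all 10 edges red] = (1/2)^10, and likewise for blue, so P[monochromatic] = 2·(1/2)^10 = 2^{1 − 10} = 1/512.
By linearity: E[X] = C(53, 5) · 2^{1 − 10} = 2869685 · 1/512 = 2869685/512.
Numerically: E[X] ≈ 5604.853516.

E[X] = C(53,5)·2^(1−C(5,2)) = 2869685/512 ≈ 5604.853516.


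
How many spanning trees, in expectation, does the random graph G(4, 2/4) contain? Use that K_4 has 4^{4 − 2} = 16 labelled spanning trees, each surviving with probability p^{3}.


K_4 has 4^{4 − 2} = 16 labelled spanning trees.
For each such spanning tree H, let X_H = 1 if all 3 edges of H are present in G. Then P[X_H = 1] = p^{3} = (1/2)^{3} = 1/8.
By linearity: E[X] = Σ_H E[X_H] = 16 · p^{3} = 16 · 1/8 = 2.
Numerically: E[X] ≈ 2.

E[X] = 16 · (1/2)^{3} = 2 ≈ 2.


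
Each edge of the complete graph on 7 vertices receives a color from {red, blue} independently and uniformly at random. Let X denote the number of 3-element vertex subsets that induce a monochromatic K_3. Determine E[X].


Let X = Σ_S X_S over the C(7, 3) = 35 subsets S of size 3, where X_S = 1 if the K_3 on S is monochromatic.
For a fixed S, the K_3 on S has C(3, 2) = 3 edges. P[all 3 edges red] = (1/2)^3, and likewise for blue, so P[monochromatic] = 2·(1/2)^3 = 2^{1 − 3} = 1/4.
By linearity of expectation: E[X] = C(7, 3) · 2^{1 − 3} = 35 · 1/4 = 35/4.
Numerically: E[X] ≈ 8.75000.

E[X] = C(7,3)·2^(1−C(3,2)) = 35/4 ≈ 8.75000.


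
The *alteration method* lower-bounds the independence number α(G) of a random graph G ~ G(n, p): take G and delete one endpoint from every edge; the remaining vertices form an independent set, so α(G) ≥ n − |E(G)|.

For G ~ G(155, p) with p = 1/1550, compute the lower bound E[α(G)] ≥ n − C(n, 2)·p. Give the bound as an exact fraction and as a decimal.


E[|E(G)|] = C(155, 2)·p = 11935 · (1/1550) = 77/10.
E[α(G)] ≥ n − E[|E(G)|] = 155 − 77/10 = 1473/10.
Numerically: ≈ 147.30000.
(This is only a lower bound; the true E[α(G)] may be larger.)

E[α(G)] ≥ 1473/10 ≈ 147.30000.


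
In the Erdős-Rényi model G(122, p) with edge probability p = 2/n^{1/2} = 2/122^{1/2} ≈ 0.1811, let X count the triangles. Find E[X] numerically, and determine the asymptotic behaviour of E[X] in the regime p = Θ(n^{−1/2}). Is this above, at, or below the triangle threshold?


Number of potential triangles: C(122, 3) = 295240.
Each occurs with probability p³ ≈ (0.1811)³ ≈ 5.936770e-03.
By linearity: E[X] = C(122, 3)·p³ ≈ 295240 · 5.936770e-03 ≈ 1752.7720.
Since α = 1/2 < 1, p = c/n^{1/2} ≫ 1/n is above the triangle threshold p ~ 1/n. Asymptotically E[X] ~ (c³/6)·n^{3(1−α)} = (2³/6)·n^{1.5} → ∞; triangles are abundant w.h.p.

E[X] ≈ 1752.7720; in regime p = Θ(1/n^{1/2}) E[X] diverges (above the triangle threshold p ~ 1/n).


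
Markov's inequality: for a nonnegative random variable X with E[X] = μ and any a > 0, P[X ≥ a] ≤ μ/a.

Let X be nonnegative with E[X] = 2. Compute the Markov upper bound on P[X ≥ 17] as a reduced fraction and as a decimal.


μ = E[X] = 2, a = 17.
Markov: P[X ≥ 17] ≤ μ/a = (2)/17 = 2/17.
Numerically: ≈ 0.118.
(Since a = 17 > μ = 2.000, the bound 2/17 is < 1 and informative.)

P[X ≥ 17] ≤ 2/17 ≈ 0.118.


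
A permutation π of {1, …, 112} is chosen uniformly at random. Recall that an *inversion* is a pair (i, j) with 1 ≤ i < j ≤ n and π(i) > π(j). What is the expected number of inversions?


Write X = Σ X_I over the C(112, 2) = 6216 pairs i < j, with X_I the indicator of one inversion.
There are 6216 indicators.
For each fixed pair i < j, the values π(i) and π(j) are two distinct elements of {1, …, 112} in uniformly random order; by symmetry P[π(i) > π(j)] = 1/2.
By linearity: E[X] = 6216 · (1/2) = C(112, 2) · (1/2) = 6216/2 = 3108 ≈ 3108.00000.

E[X] = 3108 = 3108.00000.


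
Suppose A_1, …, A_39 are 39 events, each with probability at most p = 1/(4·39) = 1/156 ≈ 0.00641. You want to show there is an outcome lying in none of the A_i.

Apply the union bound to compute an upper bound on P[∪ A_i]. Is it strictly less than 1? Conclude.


Union bound: P[∪_{i=1}^{39} A_i] ≤ Σ_i P[A_i] ≤ 39·p = 39·(1/156) = 1/4.
Numerically: 1/4 ≈ 0.25000.
Is 1/4 < 1? YES.
Since P[∪ A_i] ≤ 1/4 < 1, the complement has P[∩ A_i^c] ≥ 1 − 1/4 = 3/4 > 0, so some outcome avoids every A_i.

39·p = 1/4 ≈ 0.25000; existence CERTIFIED by the union bound.


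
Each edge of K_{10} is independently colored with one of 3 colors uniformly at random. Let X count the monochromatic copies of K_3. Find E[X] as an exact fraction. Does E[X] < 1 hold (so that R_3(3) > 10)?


E[X] = C(10, 3) · 3^{1 − 3} = 120 · 3^{−2} = 120/9.
As a reduced fraction: E[X] = 40/3 ≈ 13.3333.
Is E[X] < 1? NO.
Since E[X] ≥ 1, the first-moment bound is inconclusive at n = 10; it does NOT by itself certify R_3(3) > 10.

E[X] = 40/3 ≈ 13.3333; E[X] ≥ 1; first-moment method inconclusive here.


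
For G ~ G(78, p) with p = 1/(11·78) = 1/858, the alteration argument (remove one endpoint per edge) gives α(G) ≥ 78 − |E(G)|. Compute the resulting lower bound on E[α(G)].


E[|E(G)|] = C(78, 2)·p = 3003 · (1/858) = 7/2.
E[α(G)] ≥ n − E[|E(G)|] = 78 − 7/2 = 149/2.
Numerically: ≈ 74.50000.
(This is only a lower bound; the true E[α(G)] may be larger.)

E[α(G)] ≥ 149/2 ≈ 74.50000.


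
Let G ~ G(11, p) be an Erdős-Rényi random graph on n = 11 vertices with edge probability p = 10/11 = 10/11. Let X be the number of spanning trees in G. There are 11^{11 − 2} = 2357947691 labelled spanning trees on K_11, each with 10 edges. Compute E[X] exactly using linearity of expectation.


K_11 has 11^{11 − 2} = 2357947691 labelled spanning trees.
For each such spanning tree H, let X_H = 1 if all 10 edges of H are present in G. Then P[X_H = 1] = p^{10} = (10/11)^{10} = 10000000000/25937424601.
By linearity: E[X] = Σ_H E[X_H] = 2357947691 · p^{10} = 2357947691 · 10000000000/25937424601 = 10000000000/11.
Numerically: E[X] ≈ 9.09091e+08.

E[X] = 2357947691 · (10/11)^{10} = 10000000000/11 ≈ 9.09091e+08.


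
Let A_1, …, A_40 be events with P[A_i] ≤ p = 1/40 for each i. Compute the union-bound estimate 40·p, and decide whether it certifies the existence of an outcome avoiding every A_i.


Union bound: P[∪_{i=1}^{40} A_i] ≤ Σ_i P[A_i] ≤ 40·p = 40·(1/40) = 1.
Numerically: 1 ≈ 1.000000.
Is 1 < 1? NO.
Since the bound 1 is ≥ 1, the union bound is uninformative here; it does NOT by itself certify existence.

40·p = 1 ≈ 1.000000; existence NOT certified by the union bound.


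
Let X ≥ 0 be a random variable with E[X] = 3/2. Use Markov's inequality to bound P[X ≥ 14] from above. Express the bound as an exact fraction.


μ = E[X] = 3/2, a = 14.
Markov: P[X ≥ 14] ≤ μ/a = (3/2)/14 = 3/28.
Numerically: ≈ 0.1071.
(Since a = 14 > μ = 1.5000, the bound 3/28 is < 1 and informative.)

P[X ≥ 14] ≤ 3/28 ≈ 0.1071.


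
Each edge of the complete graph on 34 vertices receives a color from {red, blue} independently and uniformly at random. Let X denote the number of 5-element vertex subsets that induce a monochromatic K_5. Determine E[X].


Let X = Σ_S X_S over the C(34, 5) = 278256 subsets S of size 5, where X_S = 1 if the K_5 on S is monochromatic.
For a fixed S, the K_5 on S has C(5, 2) = 10 edges. P[all 10 edges red] = (1/2)^10, and likewise for blue, so P[monochromatic] = 2·(1/2)^10 = 2^{1 − 10} = 1/512.
By linearity: E[X] = C(34, 5) · 2^{1 − 10} = 278256 · 1/512 = 17391/32.
Numerically: E[X] ≈ 543.4688.

E[X] = C(34,5)·2^(1−C(5,2)) = 17391/32 ≈ 543.4688.


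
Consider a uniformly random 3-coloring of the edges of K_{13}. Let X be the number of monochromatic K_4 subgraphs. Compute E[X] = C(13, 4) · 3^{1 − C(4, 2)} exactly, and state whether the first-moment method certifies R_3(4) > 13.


E[X] = C(13, 4) · 3^{1 − 6} = 715 · 3^{−5} = 715/243.
As a reduced fraction: E[X] = 715/243 ≈ 2.942.
Is E[X] < 1? NO.
Since E[X] ≥ 1, the first-moment bound is inconclusive at n = 13; it does NOT by itself certify R_3(4) > 13.

E[X] = 715/243 ≈ 2.942; E[X] ≥ 1; first-moment method inconclusive here.


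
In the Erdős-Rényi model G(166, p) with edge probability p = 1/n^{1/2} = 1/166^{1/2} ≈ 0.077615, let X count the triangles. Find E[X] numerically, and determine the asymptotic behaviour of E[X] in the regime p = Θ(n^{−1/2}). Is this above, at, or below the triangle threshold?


Number of potential triangles: C(166, 3) = 748660.
Each occurs with probability p³ ≈ (0.077615)³ ≈ 4.6756056e-04.
By linearity: E[X] = C(166, 3)·p³ ≈ 748660 · 4.6756056e-04 ≈ 350.04389.
Since α = 1/2 < 1, p = c/n^{1/2} ≫ 1/n is above the triangle threshold p ~ 1/n. Asymptotically E[X] ~ (c³/6)·n^{3(1−α)} = (1³/6)·n^{1.5} → ∞; triangles are abundant w.h.p.

E[X] ≈ 350.04389; in regime p = Θ(1/n^{1/2}) E[X] diverges (above the triangle threshold p ~ 1/n).


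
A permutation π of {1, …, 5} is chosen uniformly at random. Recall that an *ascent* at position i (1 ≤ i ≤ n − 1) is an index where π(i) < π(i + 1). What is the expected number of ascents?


Write X = Σ X_I over i = 1, …, 4, with X_I the indicator of one ascent.
There are 4 indicators.
For each fixed i, the pair (π(i), π(i+1)) is a uniformly random ordered pair of distinct values from {1, …, 5}; by symmetry P[π(i) < π(i+1)] = 1/2.
By linearity: E[X] = 4 · (1/2) = (5 − 1) · (1/2) = 2 ≈ 2.00000.

E[X] = 2 = 2.00000.


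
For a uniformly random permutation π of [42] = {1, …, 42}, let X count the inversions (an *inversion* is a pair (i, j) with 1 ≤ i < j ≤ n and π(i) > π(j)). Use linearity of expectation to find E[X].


Write X = Σ X_I over the C(42, 2) = 861 pairs i < j, with X_I the indicator of one inversion.
There are 861 indicators.
For each fixed pair i < j, the values π(i) and π(j) are two distinct elements of {1, …, 42} in uniformly random order; by symmetry P[π(i) > π(j)] = 1/2.
By linearity: E[X] = 861 · (1/2) = C(42, 2) · (1/2) = 861/2 = 861/2 ≈ 430.5000.

E[X] = 861/2 = 430.5000.


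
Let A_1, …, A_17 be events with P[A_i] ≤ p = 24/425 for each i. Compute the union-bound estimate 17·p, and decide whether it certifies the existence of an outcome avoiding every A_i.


Union bound: P[∪_{i=1}^{17} A_i] ≤ Σ_i P[A_i] ≤ 17·p = 17·(24/425) = 24/25.
Numerically: 24/25 ≈ 0.960.
Is 24/25 < 1? YES.
Since P[∪ A_i] ≤ 24/25 < 1, the complement has P[∩ A_i^c] ≥ 1 − 24/25 = 1/25 > 0, so some outcome avoids every A_i.

17·p = 24/25 ≈ 0.960; existence CERTIFIED by the union bound.


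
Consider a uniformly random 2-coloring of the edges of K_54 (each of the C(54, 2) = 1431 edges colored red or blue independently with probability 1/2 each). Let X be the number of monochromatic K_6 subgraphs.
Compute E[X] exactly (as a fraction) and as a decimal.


Let X = Σ_S X_S over the C(54, 6) = 25827165 subsets S of size 6, where X_S = 1 if the K_6 on S is monochromatic.
For a fixed S, the K_6 on S has C(6, 2) = 15 edges. P[all 15 edges red] = (1/2)^15, and likewise for blue, so P[monochromatic] = 2·(1/2)^15 = 2^{1 − 15} = 1/16384.
Summing: E[X] = C(54, 6) · 2^{1 − 15} = 25827165 · 1/16384 = 25827165/16384.
Numerically: E[X] ≈ 1576.365051.

E[X] = C(54,6)·2^(1−C(6,2)) = 25827165/16384 ≈ 1576.365051.


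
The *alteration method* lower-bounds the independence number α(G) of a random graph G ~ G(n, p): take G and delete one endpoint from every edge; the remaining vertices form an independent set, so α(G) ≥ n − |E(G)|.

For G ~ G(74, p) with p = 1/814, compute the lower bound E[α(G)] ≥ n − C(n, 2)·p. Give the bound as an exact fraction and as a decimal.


E[|E(G)|] = C(74, 2)·p = 2701 · (1/814) = 73/22.
E[α(G)] ≥ n − E[|E(G)|] = 74 − 73/22 = 1555/22.
Numerically: ≈ 70.682.
(This is only a lower bound; the true E[α(G)] may be larger.)

E[α(G)] ≥ 1555/22 ≈ 70.682.


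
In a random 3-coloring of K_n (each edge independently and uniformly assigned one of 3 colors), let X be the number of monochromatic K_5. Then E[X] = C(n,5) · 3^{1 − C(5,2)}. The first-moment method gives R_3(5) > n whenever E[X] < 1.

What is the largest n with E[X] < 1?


We need C(n, 5) · 3^{1 − 10} < 1, i.e. C(n, 5) < 3^{10 − 1} = 19683.
Check values of n near the boundary:
  n = 15: C(15, 5) = 3003; 3003 < 19683? YES
  n = 16: C(16, 5) = 4368; 4368 < 19683? YES
  n = 17: C(17, 5) = 6188; 6188 < 19683? YES
  n = 18: C(18, 5) = 8568; 8568 < 19683? YES
  n = 19: C(19, 5) = 11628; 11628 < 19683? YES
  n = 20: C(20, 5) = 15504; 15504 < 19683? YES
  n = 21: C(21, 5) = 20349; 20349 < 19683? NO
The largest n with C(n, 5) < 19683 is n = 20 (where E[X] = 5168/6561 ≈ 0.7877). Hence R_3(5) > 20, i.e. R_3(5) ≥ 21.

Largest n = 20; hence R_3(5) > 20.


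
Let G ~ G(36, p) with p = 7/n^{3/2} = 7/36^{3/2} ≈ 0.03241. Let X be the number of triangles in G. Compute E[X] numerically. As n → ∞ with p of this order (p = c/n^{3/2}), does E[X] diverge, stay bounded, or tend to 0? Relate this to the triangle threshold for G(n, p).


Number of potential triangles: C(36, 3) = 7140.
Each occurs with probability p³ ≈ (0.03241)³ ≈ 3.403556e-05.
By linearity: E[X] = C(36, 3)·p³ ≈ 7140 · 3.403556e-05 ≈ 0.2430.
Since α = 3/2 > 1, p = c/n^{3/2} = o(1/n) is below the triangle threshold p ~ 1/n. Asymptotically E[X] ~ (c³/6)·n^{3(1−α)} = (7³/6)·n^{-1.5} → 0, so by Markov's inequality G has no triangles w.h.p.

E[X] ≈ 0.2430; in regime p = Θ(1/n^{3/2}) E[X] tends to 0 (below the triangle threshold p ~ 1/n).


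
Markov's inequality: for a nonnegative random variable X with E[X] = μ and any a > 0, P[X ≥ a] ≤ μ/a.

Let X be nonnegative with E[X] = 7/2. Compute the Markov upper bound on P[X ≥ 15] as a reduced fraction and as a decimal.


μ = E[X] = 7/2, a = 15.
Markov: P[X ≥ 15] ≤ μ/a = (7/2)/15 = 7/30.
Numerically: ≈ 0.233333.
(Since a = 15 > μ = 3.500000, the bound 7/30 is < 1 and informative.)

P[X ≥ 15] ≤ 7/30 ≈ 0.233333.


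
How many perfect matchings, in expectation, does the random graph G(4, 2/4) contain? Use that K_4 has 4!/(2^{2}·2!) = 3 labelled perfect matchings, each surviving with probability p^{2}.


K_4 has 4!/(2^{2}·2!) = 3 labelled perfect matchings.
For each such perfect matching H, let X_H = 1 if all 2 edges of H are present in G. Then P[X_H = 1] = p^{2} = (1/2)^{2} = 1/4.
By linearity of expectation: E[X] = Σ_H E[X_H] = 3 · p^{2} = 3 · 1/4 = 3/4.
Numerically: E[X] ≈ 0.75.

E[X] = 3 · (1/2)^{2} = 3/4 ≈ 0.75.


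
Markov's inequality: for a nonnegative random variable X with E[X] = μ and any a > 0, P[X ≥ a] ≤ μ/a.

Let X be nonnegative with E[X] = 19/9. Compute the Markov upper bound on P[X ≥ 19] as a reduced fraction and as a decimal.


μ = E[X] = 19/9, a = 19.
Markov: P[X ≥ 19] ≤ μ/a = (19/9)/19 = 1/9.
Numerically: ≈ 0.1111.
(Since a = 19 > μ = 2.1111, the bound 1/9 is < 1 and informative.)

P[X ≥ 19] ≤ 1/9 ≈ 0.1111.


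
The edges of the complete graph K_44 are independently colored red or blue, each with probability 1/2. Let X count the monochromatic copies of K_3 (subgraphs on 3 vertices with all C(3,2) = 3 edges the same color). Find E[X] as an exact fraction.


Let X = Σ_S X_S over the C(44, 3) = 13244 subsets S of size 3, where X_S = 1 if the K_3 on S is monochromatic.
For a fixed S, the K_3 on S has C(3, 2) = 3 edges. P[all 3 edges red] = (1/2)^3, and likewise for blue, so P[monochromatic] = 2·(1/2)^3 = 2^{1 − 3} = 1/4.
By linearity: E[X] = C(44, 3) · 2^{1 − 3} = 13244 · 1/4 = 3311.
Numerically: E[X] ≈ 3311.000000.

E[X] = C(44,3)·2^(1−C(3,2)) = 3311 ≈ 3311.000000.


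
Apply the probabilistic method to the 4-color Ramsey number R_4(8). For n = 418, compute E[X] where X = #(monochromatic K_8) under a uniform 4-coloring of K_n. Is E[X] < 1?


E[X] = C(418, 8) · 4^{1 − 28} = 21608403021078588 · 4^{−27} = 21608403021078588/18014398509481984.
As a reduced fraction: E[X] = 5402100755269647/4503599627370496 ≈ 1.200.
Is E[X] < 1? NO.
Since E[X] ≥ 1, the first-moment bound is inconclusive at n = 418; it does NOT by itself certify R_4(8) > 418.

E[X] = 5402100755269647/4503599627370496 ≈ 1.200; E[X] ≥ 1; first-moment method inconclusive here.


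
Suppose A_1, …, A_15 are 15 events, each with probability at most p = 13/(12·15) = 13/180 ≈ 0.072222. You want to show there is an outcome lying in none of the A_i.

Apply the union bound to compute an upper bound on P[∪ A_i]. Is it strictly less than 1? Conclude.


Union bound: P[∪_{i=1}^{15} A_i] ≤ Σ_i P[A_i] ≤ 15·p = 15·(13/180) = 13/12.
Numerically: 13/12 ≈ 1.083333.
Is 13/12 < 1? NO.
Since the bound 13/12 is ≥ 1, the union bound is uninformative here; it does NOT by itself certify existence.

15·p = 13/12 ≈ 1.083333; existence NOT certified by the union bound.


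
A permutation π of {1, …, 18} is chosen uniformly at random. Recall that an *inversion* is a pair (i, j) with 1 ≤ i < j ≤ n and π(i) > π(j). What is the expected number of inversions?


Write X = Σ X_I over the C(18, 2) = 153 pairs i < j, with X_I the indicator of one inversion.
There are 153 indicators.
For each fixed pair i < j, the values π(i) and π(j) are two distinct elements of {1, …, 18} in uniformly random order; by symmetry P[π(i) > π(j)] = 1/2.
By linearity: E[X] = 153 · (1/2) = C(18, 2) · (1/2) = 153/2 = 153/2 ≈ 76.500000.

E[X] = 153/2 = 76.500000.


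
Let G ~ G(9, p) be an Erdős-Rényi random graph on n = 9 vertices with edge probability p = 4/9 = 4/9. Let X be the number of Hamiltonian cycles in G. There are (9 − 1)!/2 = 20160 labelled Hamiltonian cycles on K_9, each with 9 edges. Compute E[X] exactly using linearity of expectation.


K_9 has (9 − 1)!/2 = 20160 labelled Hamiltonian cycles.
For each such Hamiltonian cycle H, let X_H = 1 if all 9 edges of H are present in G. Then P[X_H = 1] = p^{9} = (4/9)^{9} = 262144/387420489.
Summing the indicators: E[X] = Σ_H E[X_H] = 20160 · p^{9} = 20160 · 262144/387420489 = 587202560/43046721.
Numerically: E[X] ≈ 13.6.

E[X] = 20160 · (4/9)^{9} = 587202560/43046721 ≈ 13.6.


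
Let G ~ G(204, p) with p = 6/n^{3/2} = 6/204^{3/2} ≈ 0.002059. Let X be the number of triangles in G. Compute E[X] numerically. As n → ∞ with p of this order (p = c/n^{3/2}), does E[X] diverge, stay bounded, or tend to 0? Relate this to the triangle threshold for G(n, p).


Number of potential triangles: C(204, 3) = 1394204.
Each occurs with probability p³ ≈ (0.002059)³ ≈ 8.732086e-09.
By linearity: E[X] = C(204, 3)·p³ ≈ 1394204 · 8.732086e-09 ≈ 0.0122.
Since α = 3/2 > 1, p = c/n^{3/2} = o(1/n) is below the triangle threshold p ~ 1/n. Asymptotically E[X] ~ (c³/6)·n^{3(1−α)} = (6³/6)·n^{-1.5} → 0, so by Markov's inequality G has no triangles w.h.p.

E[X] ≈ 0.0122; in regime p = Θ(1/n^{3/2}) E[X] tends to 0 (below the triangle threshold p ~ 1/n).


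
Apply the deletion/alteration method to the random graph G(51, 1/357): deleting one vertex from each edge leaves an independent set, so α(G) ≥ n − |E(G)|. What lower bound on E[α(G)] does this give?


E[|E(G)|] = C(51, 2)·p = 1275 · (1/357) = 25/7.
E[α(G)] ≥ n − E[|E(G)|] = 51 − 25/7 = 332/7.
Numerically: ≈ 47.4286.
(This is only a lower bound; the true E[α(G)] may be larger.)

E[α(G)] ≥ 332/7 ≈ 47.4286.


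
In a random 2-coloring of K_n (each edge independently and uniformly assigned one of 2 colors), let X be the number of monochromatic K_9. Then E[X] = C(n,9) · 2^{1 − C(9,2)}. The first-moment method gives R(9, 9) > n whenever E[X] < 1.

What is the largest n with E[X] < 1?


We need C(n, 9) · 2^{1 − 36} < 1, i.e. C(n, 9) < 2^{36 − 1} = 34359738368.
Check values of n near the boundary:
  n = 62: C(62, 9) = 20286591270; 20286591270 < 34359738368? YES
  n = 63: C(63, 9) = 23667689815; 23667689815 < 34359738368? YES
  n = 64: C(64, 9) = 27540584512; 27540584512 < 34359738368? YES
  n = 65: C(65, 9) = 31966749880; 31966749880 < 34359738368? YES
  n = 66: C(66, 9) = 37014131440; 37014131440 < 34359738368? NO
The largest n with C(n, 9) < 34359738368 is n = 65 (where E[X] = 3995843735/4294967296 ≈ 0.930). Hence R(9, 9) > 65, i.e. R(9, 9) ≥ 66.

Largest n = 65; hence R(9, 9) > 65.


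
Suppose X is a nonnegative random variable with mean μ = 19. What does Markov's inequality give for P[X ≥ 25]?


μ = E[X] = 19, a = 25.
Markov: P[X ≥ 25] ≤ μ/a = (19)/25 = 19/25.
Numerically: ≈ 0.7600.
(Since a = 25 > μ = 19.0000, the bound 19/25 is < 1 and informative.)

P[X ≥ 25] ≤ 19/25 ≈ 0.7600.
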